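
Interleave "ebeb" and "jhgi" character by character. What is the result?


Interleaving "ebeb" and "jhgi":
  Position 0: 'e' from first, 'j' from second => "ej"
  Position 1: 'b' from first, 'h' from second => "bh"
  Position 2: 'e' from first, 'g' from second => "eg"
  Position 3: 'b' from first, 'i' from second => "bi"
Result: ejbhegbi

ejbhegbi


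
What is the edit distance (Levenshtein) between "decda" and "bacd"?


Computing edit distance: "decda" -> "bacd"
DP table:
           b    a    c    d
      0    1    2    3    4
  d   1    1    2    3    3
  e   2    2    2    3    4
  c   3    3    3    2    3
  d   4    4    4    3    2
  a   5    5    4    4    3
Edit distance = dp[5][4] = 3

3


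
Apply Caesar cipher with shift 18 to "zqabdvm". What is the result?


Caesar cipher: shift "zqabdvm" by 18
  'z' (pos 25) + 18 = pos 17 = 'r'
  'q' (pos 16) + 18 = pos 8 = 'i'
  'a' (pos 0) + 18 = pos 18 = 's'
  'b' (pos 1) + 18 = pos 19 = 't'
  'd' (pos 3) + 18 = pos 21 = 'v'
  'v' (pos 21) + 18 = pos 13 = 'n'
  'm' (pos 12) + 18 = pos 4 = 'e'
Result: ristvne

ristvne


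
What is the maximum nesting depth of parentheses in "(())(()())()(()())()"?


Input: "(())(()())()(()())()"
Tracking depth:
  Position 0 '(': depth becomes 1
  Position 1 '(': depth becomes 2
  Position 2 ')': depth becomes 1
  Position 3 ')': depth becomes 0
  Position 4 '(': depth becomes 1
  Position 5 '(': depth becomes 2
  Position 6 ')': depth becomes 1
  Position 7 '(': depth becomes 2
  Position 8 ')': depth becomes 1
  Position 9 ')': depth becomes 0
  Position 10 '(': depth becomes 1
  Position 11 ')': depth becomes 0
  Position 12 '(': depth becomes 1
  Position 13 '(': depth becomes 2
  Position 14 ')': depth becomes 1
  Position 15 '(': depth becomes 2
  Position 16 ')': depth becomes 1
  Position 17 ')': depth becomes 0
  Position 18 '(': depth becomes 1
  Position 19 ')': depth becomes 0
Maximum depth reached: 2

2


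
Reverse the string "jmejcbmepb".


Input: jmejcbmepb
Reading characters right to left:
  Position 9: 'b'
  Position 8: 'p'
  Position 7: 'e'
  Position 6: 'm'
  Position 5: 'b'
  Position 4: 'c'
  Position 3: 'j'
  Position 2: 'e'
  Position 1: 'm'
  Position 0: 'j'
Reversed: bpembcjemj

bpembcjemj


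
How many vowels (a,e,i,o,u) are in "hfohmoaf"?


Input: hfohmoaf
Checking each character:
  'h' at position 0: consonant
  'f' at position 1: consonant
  'o' at position 2: vowel (running total: 1)
  'h' at position 3: consonant
  'm' at position 4: consonant
  'o' at position 5: vowel (running total: 2)
  'a' at position 6: vowel (running total: 3)
  'f' at position 7: consonant
Total vowels: 3

3


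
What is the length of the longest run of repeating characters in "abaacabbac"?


Input: "abaacabbac"
Scanning for longest run:
  Position 1 ('b'): new char, reset run to 1
  Position 2 ('a'): new char, reset run to 1
  Position 3 ('a'): continues run of 'a', length=2
  Position 4 ('c'): new char, reset run to 1
  Position 5 ('a'): new char, reset run to 1
  Position 6 ('b'): new char, reset run to 1
  Position 7 ('b'): continues run of 'b', length=2
  Position 8 ('a'): new char, reset run to 1
  Position 9 ('c'): new char, reset run to 1
Longest run: 'a' with length 2

2


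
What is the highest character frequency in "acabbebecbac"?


Input: acabbebecbac
Character counts:
  'a': 3
  'b': 4
  'c': 3
  'e': 2
Maximum frequency: 4

4


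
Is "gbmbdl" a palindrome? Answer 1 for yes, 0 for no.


Input: gbmbdl
Reversed: ldbmbg
  Compare pos 0 ('g') with pos 5 ('l'): MISMATCH
  Compare pos 1 ('b') with pos 4 ('d'): MISMATCH
  Compare pos 2 ('m') with pos 3 ('b'): MISMATCH
Result: not a palindrome

0


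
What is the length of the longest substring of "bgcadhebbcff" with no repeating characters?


Input: "bgcadhebbcff"
Sliding window (track last position of each char):
  Position 0 ('b'): window [0,0] length 1 -- new best
  Position 1 ('g'): window [0,1] length 2 -- new best
  Position 2 ('c'): window [0,2] length 3 -- new best
  Position 3 ('a'): window [0,3] length 4 -- new best
  Position 4 ('d'): window [0,4] length 5 -- new best
  Position 5 ('h'): window [0,5] length 6 -- new best
  Position 6 ('e'): window [0,6] length 7 -- new best
  Position 7 ('b'): repeat (last at 0), move window start to 1
  Position 7 ('b'): window [1,7] length 7
  Position 8 ('b'): repeat (last at 7), move window start to 8
  Position 8 ('b'): window [8,8] length 1
  Position 9 ('c'): window [8,9] length 2
  Position 10 ('f'): window [8,10] length 3
  Position 11 ('f'): repeat (last at 10), move window start to 11
  Position 11 ('f'): window [11,11] length 1
Longest substring with no repeats: "bgcadhe" with length 7

7


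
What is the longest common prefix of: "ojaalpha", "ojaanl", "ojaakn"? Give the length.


Words: ojaalpha, ojaanl, ojaakn
  Position 0: all 'o' => match
  Position 1: all 'j' => match
  Position 2: all 'a' => match
  Position 3: all 'a' => match
  Position 4: ('l', 'n', 'k') => mismatch, stop
LCP = "ojaa" (length 4)

4


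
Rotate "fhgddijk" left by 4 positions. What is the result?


Input: "fhgddijk", rotate left by 4
First 4 characters: "fhgd"
Remaining characters: "dijk"
Concatenate remaining + first: "dijk" + "fhgd" = "dijkfhgd"

dijkfhgd


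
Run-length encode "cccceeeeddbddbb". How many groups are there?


Input: cccceeeeddbddbb
Scanning for consecutive runs:
  Group 1: 'c' x 4 (positions 0-3)
  Group 2: 'e' x 4 (positions 4-7)
  Group 3: 'd' x 2 (positions 8-9)
  Group 4: 'b' x 1 (positions 10-10)
  Group 5: 'd' x 2 (positions 11-12)
  Group 6: 'b' x 2 (positions 13-14)
Total groups: 6

6


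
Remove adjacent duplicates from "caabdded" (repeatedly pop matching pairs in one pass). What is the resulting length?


Input: caabdded
Stack-based adjacent duplicate removal:
  Read 'c': push. Stack: c
  Read 'a': push. Stack: ca
  Read 'a': matches stack top 'a' => pop. Stack: c
  Read 'b': push. Stack: cb
  Read 'd': push. Stack: cbd
  Read 'd': matches stack top 'd' => pop. Stack: cb
  Read 'e': push. Stack: cbe
  Read 'd': push. Stack: cbed
Final stack: "cbed" (length 4)

4


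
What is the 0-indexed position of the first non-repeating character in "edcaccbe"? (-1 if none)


Input: edcaccbe
Character frequencies:
  'a': 1
  'b': 1
  'c': 3
  'd': 1
  'e': 2
Scanning left to right for freq == 1:
  Position 0 ('e'): freq=2, skip
  Position 1 ('d'): unique! => answer = 1

1


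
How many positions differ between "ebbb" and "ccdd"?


Comparing "ebbb" and "ccdd" position by position:
  Position 0: 'e' vs 'c' => DIFFER
  Position 1: 'b' vs 'c' => DIFFER
  Position 2: 'b' vs 'd' => DIFFER
  Position 3: 'b' vs 'd' => DIFFER
Positions that differ: 4

4


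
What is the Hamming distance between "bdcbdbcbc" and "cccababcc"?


Comparing "bdcbdbcbc" and "cccababcc" position by position:
  Position 0: 'b' vs 'c' => differ
  Position 1: 'd' vs 'c' => differ
  Position 2: 'c' vs 'c' => same
  Position 3: 'b' vs 'a' => differ
  Position 4: 'd' vs 'b' => differ
  Position 5: 'b' vs 'a' => differ
  Position 6: 'c' vs 'b' => differ
  Position 7: 'b' vs 'c' => differ
  Position 8: 'c' vs 'c' => same
Total differences (Hamming distance): 7

7


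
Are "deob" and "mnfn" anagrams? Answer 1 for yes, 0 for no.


Strings: "deob", "mnfn"
Sorted first:  bdeo
Sorted second: fmnn
Differ at position 0: 'b' vs 'f' => not anagrams

0


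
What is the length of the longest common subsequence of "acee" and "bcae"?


LCS of "acee" and "bcae"
DP table:
           b    c    a    e
      0    0    0    0    0
  a   0    0    0    1    1
  c   0    0    1    1    1
  e   0    0    1    1    2
  e   0    0    1    1    2
LCS length = dp[4][4] = 2

2


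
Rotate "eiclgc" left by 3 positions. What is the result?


Input: "eiclgc", rotate left by 3
First 3 characters: "eic"
Remaining characters: "lgc"
Concatenate remaining + first: "lgc" + "eic" = "lgceic"

lgceic


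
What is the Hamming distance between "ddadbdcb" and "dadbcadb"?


Comparing "ddadbdcb" and "dadbcadb" position by position:
  Position 0: 'd' vs 'd' => same
  Position 1: 'd' vs 'a' => differ
  Position 2: 'a' vs 'd' => differ
  Position 3: 'd' vs 'b' => differ
  Position 4: 'b' vs 'c' => differ
  Position 5: 'd' vs 'a' => differ
  Position 6: 'c' vs 'd' => differ
  Position 7: 'b' vs 'b' => same
Total differences (Hamming distance): 6

6


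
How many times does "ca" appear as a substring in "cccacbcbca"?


Searching for "ca" in "cccacbcbca"
Scanning each position:
  Position 0: "cc" => no
  Position 1: "cc" => no
  Position 2: "ca" => MATCH
  Position 3: "ac" => no
  Position 4: "cb" => no
  Position 5: "bc" => no
  Position 6: "cb" => no
  Position 7: "bc" => no
  Position 8: "ca" => MATCH
Total occurrences: 2

2


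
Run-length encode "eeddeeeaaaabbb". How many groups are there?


Input: eeddeeeaaaabbb
Scanning for consecutive runs:
  Group 1: 'e' x 2 (positions 0-1)
  Group 2: 'd' x 2 (positions 2-3)
  Group 3: 'e' x 3 (positions 4-6)
  Group 4: 'a' x 4 (positions 7-10)
  Group 5: 'b' x 3 (positions 11-13)
Total groups: 5

5


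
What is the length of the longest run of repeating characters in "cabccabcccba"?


Input: "cabccabcccba"
Scanning for longest run:
  Position 1 ('a'): new char, reset run to 1
  Position 2 ('b'): new char, reset run to 1
  Position 3 ('c'): new char, reset run to 1
  Position 4 ('c'): continues run of 'c', length=2
  Position 5 ('a'): new char, reset run to 1
  Position 6 ('b'): new char, reset run to 1
  Position 7 ('c'): new char, reset run to 1
  Position 8 ('c'): continues run of 'c', length=2
  Position 9 ('c'): continues run of 'c', length=3
  Position 10 ('b'): new char, reset run to 1
  Position 11 ('a'): new char, reset run to 1
Longest run: 'c' with length 3

3


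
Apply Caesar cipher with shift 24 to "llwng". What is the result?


Caesar cipher: shift "llwng" by 24
  'l' (pos 11) + 24 = pos 9 = 'j'
  'l' (pos 11) + 24 = pos 9 = 'j'
  'w' (pos 22) + 24 = pos 20 = 'u'
  'n' (pos 13) + 24 = pos 11 = 'l'
  'g' (pos 6) + 24 = pos 4 = 'e'
Result: jjule

jjule


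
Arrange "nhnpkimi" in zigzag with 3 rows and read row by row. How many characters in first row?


Zigzag "nhnpkimi" into 3 rows:
Placing characters:
  'n' => row 0
  'h' => row 1
  'n' => row 2
  'p' => row 1
  'k' => row 0
  'i' => row 1
  'm' => row 2
  'i' => row 1
Rows:
  Row 0: "nk"
  Row 1: "hpii"
  Row 2: "nm"
First row length: 2

2


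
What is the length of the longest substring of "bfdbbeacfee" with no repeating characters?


Input: "bfdbbeacfee"
Sliding window (track last position of each char):
  Position 0 ('b'): window [0,0] length 1 -- new best
  Position 1 ('f'): window [0,1] length 2 -- new best
  Position 2 ('d'): window [0,2] length 3 -- new best
  Position 3 ('b'): repeat (last at 0), move window start to 1
  Position 3 ('b'): window [1,3] length 3
  Position 4 ('b'): repeat (last at 3), move window start to 4
  Position 4 ('b'): window [4,4] length 1
  Position 5 ('e'): window [4,5] length 2
  Position 6 ('a'): window [4,6] length 3
  Position 7 ('c'): window [4,7] length 4 -- new best
  Position 8 ('f'): window [4,8] length 5 -- new best
  Position 9 ('e'): repeat (last at 5), move window start to 6
  Position 9 ('e'): window [6,9] length 4
  Position 10 ('e'): repeat (last at 9), move window start to 10
  Position 10 ('e'): window [10,10] length 1
Longest substring with no repeats: "beacf" with length 5

5


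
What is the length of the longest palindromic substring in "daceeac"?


Input: "daceeac"
Checking substrings for palindromes:
  [3:5] "ee" (len 2) => palindrome
Longest palindromic substring: "ee" with length 2

2


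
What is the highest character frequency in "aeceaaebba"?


Input: aeceaaebba
Character counts:
  'a': 4
  'b': 2
  'c': 1
  'e': 3
Maximum frequency: 4

4


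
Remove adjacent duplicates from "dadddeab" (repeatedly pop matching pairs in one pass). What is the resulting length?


Input: dadddeab
Stack-based adjacent duplicate removal:
  Read 'd': push. Stack: d
  Read 'a': push. Stack: da
  Read 'd': push. Stack: dad
  Read 'd': matches stack top 'd' => pop. Stack: da
  Read 'd': push. Stack: dad
  Read 'e': push. Stack: dade
  Read 'a': push. Stack: dadea
  Read 'b': push. Stack: dadeab
Final stack: "dadeab" (length 6)

6


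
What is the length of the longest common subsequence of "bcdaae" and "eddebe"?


LCS of "bcdaae" and "eddebe"
DP table:
           e    d    d    e    b    e
      0    0    0    0    0    0    0
  b   0    0    0    0    0    1    1
  c   0    0    0    0    0    1    1
  d   0    0    1    1    1    1    1
  a   0    0    1    1    1    1    1
  a   0    0    1    1    1    1    1
  e   0    1    1    1    2    2    2
LCS length = dp[6][6] = 2

2


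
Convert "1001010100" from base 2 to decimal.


Input: "1001010100" in base 2
Positional expansion:
  Digit '1' (value 1) x 2^9 = 512
  Digit '0' (value 0) x 2^8 = 0
  Digit '0' (value 0) x 2^7 = 0
  Digit '1' (value 1) x 2^6 = 64
  Digit '0' (value 0) x 2^5 = 0
  Digit '1' (value 1) x 2^4 = 16
  Digit '0' (value 0) x 2^3 = 0
  Digit '1' (value 1) x 2^2 = 4
  Digit '0' (value 0) x 2^1 = 0
  Digit '0' (value 0) x 2^0 = 0
Sum = 596

596


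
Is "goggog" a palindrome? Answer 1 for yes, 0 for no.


Input: goggog
Reversed: goggog
  Compare pos 0 ('g') with pos 5 ('g'): match
  Compare pos 1 ('o') with pos 4 ('o'): match
  Compare pos 2 ('g') with pos 3 ('g'): match
Result: palindrome

1


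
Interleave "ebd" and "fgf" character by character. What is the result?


Interleaving "ebd" and "fgf":
  Position 0: 'e' from first, 'f' from second => "ef"
  Position 1: 'b' from first, 'g' from second => "bg"
  Position 2: 'd' from first, 'f' from second => "df"
Result: efbgdf

efbgdf


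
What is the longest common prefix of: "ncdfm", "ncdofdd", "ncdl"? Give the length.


Words: ncdfm, ncdofdd, ncdl
  Position 0: all 'n' => match
  Position 1: all 'c' => match
  Position 2: all 'd' => match
  Position 3: ('f', 'o', 'l') => mismatch, stop
LCP = "ncd" (length 3)

3


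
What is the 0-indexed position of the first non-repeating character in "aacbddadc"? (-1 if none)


Input: aacbddadc
Character frequencies:
  'a': 3
  'b': 1
  'c': 2
  'd': 3
Scanning left to right for freq == 1:
  Position 0 ('a'): freq=3, skip
  Position 1 ('a'): freq=3, skip
  Position 2 ('c'): freq=2, skip
  Position 3 ('b'): unique! => answer = 3

3


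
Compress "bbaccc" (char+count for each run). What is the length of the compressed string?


Input: bbaccc
Runs:
  'b' x 2 => "b2"
  'a' x 1 => "a1"
  'c' x 3 => "c3"
Compressed: "b2a1c3"
Compressed length: 6

6


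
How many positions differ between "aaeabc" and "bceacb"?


Comparing "aaeabc" and "bceacb" position by position:
  Position 0: 'a' vs 'b' => DIFFER
  Position 1: 'a' vs 'c' => DIFFER
  Position 2: 'e' vs 'e' => same
  Position 3: 'a' vs 'a' => same
  Position 4: 'b' vs 'c' => DIFFER
  Position 5: 'c' vs 'b' => DIFFER
Positions that differ: 4

4


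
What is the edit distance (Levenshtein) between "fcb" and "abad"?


Computing edit distance: "fcb" -> "abad"
DP table:
           a    b    a    d
      0    1    2    3    4
  f   1    1    2    3    4
  c   2    2    2    3    4
  b   3    3    2    3    4
Edit distance = dp[3][4] = 4

4


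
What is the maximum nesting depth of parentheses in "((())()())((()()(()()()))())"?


Input: "((())()())((()()(()()()))())"
Tracking depth:
  Position 0 '(': depth becomes 1
  Position 1 '(': depth becomes 2
  Position 2 '(': depth becomes 3
  Position 3 ')': depth becomes 2
  Position 4 ')': depth becomes 1
  Position 5 '(': depth becomes 2
  Position 6 ')': depth becomes 1
  Position 7 '(': depth becomes 2
  Position 8 ')': depth becomes 1
  Position 9 ')': depth becomes 0
  Position 10 '(': depth becomes 1
  Position 11 '(': depth becomes 2
  Position 12 '(': depth becomes 3
  Position 13 ')': depth becomes 2
  Position 14 '(': depth becomes 3
  Position 15 ')': depth becomes 2
  Position 16 '(': depth becomes 3
  Position 17 '(': depth becomes 4
  Position 18 ')': depth becomes 3
  Position 19 '(': depth becomes 4
  Position 20 ')': depth becomes 3
  Position 21 '(': depth becomes 4
  Position 22 ')': depth becomes 3
  Position 23 ')': depth becomes 2
  Position 24 ')': depth becomes 1
  Position 25 '(': depth becomes 2
  Position 26 ')': depth becomes 1
  Position 27 ')': depth becomes 0
Maximum depth reached: 4

4


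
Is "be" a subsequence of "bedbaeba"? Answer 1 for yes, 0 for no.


Check if "be" is a subsequence of "bedbaeba"
Greedy scan:
  Position 0 ('b'): matches sub[0] = 'b'
  Position 1 ('e'): matches sub[1] = 'e'
  Position 2 ('d'): no match needed
  Position 3 ('b'): no match needed
  Position 4 ('a'): no match needed
  Position 5 ('e'): no match needed
  Position 6 ('b'): no match needed
  Position 7 ('a'): no match needed
All 2 characters matched => is a subsequence

1


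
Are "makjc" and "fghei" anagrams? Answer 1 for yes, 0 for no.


Strings: "makjc", "fghei"
Sorted first:  acjkm
Sorted second: efghi
Differ at position 0: 'a' vs 'e' => not anagrams

0


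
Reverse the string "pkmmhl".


Input: pkmmhl
Reading characters right to left:
  Position 5: 'l'
  Position 4: 'h'
  Position 3: 'm'
  Position 2: 'm'
  Position 1: 'k'
  Position 0: 'p'
Reversed: lhmmkp

lhmmkp


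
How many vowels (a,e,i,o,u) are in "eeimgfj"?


Input: eeimgfj
Checking each character:
  'e' at position 0: vowel (running total: 1)
  'e' at position 1: vowel (running total: 2)
  'i' at position 2: vowel (running total: 3)
  'm' at position 3: consonant
  'g' at position 4: consonant
  'f' at position 5: consonant
  'j' at position 6: consonant
Total vowels: 3

3


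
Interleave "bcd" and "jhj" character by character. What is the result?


Interleaving "bcd" and "jhj":
  Position 0: 'b' from first, 'j' from second => "bj"
  Position 1: 'c' from first, 'h' from second => "ch"
  Position 2: 'd' from first, 'j' from second => "dj"
Result: bjchdj

bjchdj


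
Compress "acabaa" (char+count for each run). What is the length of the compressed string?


Input: acabaa
Runs:
  'a' x 1 => "a1"
  'c' x 1 => "c1"
  'a' x 1 => "a1"
  'b' x 1 => "b1"
  'a' x 2 => "a2"
Compressed: "a1c1a1b1a2"
Compressed length: 10

10


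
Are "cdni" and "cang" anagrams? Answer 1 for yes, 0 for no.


Strings: "cdni", "cang"
Sorted first:  cdin
Sorted second: acgn
Differ at position 0: 'c' vs 'a' => not anagrams

0


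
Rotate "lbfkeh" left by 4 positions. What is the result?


Input: "lbfkeh", rotate left by 4
First 4 characters: "lbfk"
Remaining characters: "eh"
Concatenate remaining + first: "eh" + "lbfk" = "ehlbfk"

ehlbfk


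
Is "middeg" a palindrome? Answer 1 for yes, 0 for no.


Input: middeg
Reversed: geddim
  Compare pos 0 ('m') with pos 5 ('g'): MISMATCH
  Compare pos 1 ('i') with pos 4 ('e'): MISMATCH
  Compare pos 2 ('d') with pos 3 ('d'): match
Result: not a palindrome

0


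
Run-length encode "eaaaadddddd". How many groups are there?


Input: eaaaadddddd
Scanning for consecutive runs:
  Group 1: 'e' x 1 (positions 0-0)
  Group 2: 'a' x 4 (positions 1-4)
  Group 3: 'd' x 6 (positions 5-10)
Total groups: 3

3


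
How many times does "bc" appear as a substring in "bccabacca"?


Searching for "bc" in "bccabacca"
Scanning each position:
  Position 0: "bc" => MATCH
  Position 1: "cc" => no
  Position 2: "ca" => no
  Position 3: "ab" => no
  Position 4: "ba" => no
  Position 5: "ac" => no
  Position 6: "cc" => no
  Position 7: "ca" => no
Total occurrences: 1

1


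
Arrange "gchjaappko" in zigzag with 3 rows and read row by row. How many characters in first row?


Zigzag "gchjaappko" into 3 rows:
Placing characters:
  'g' => row 0
  'c' => row 1
  'h' => row 2
  'j' => row 1
  'a' => row 0
  'a' => row 1
  'p' => row 2
  'p' => row 1
  'k' => row 0
  'o' => row 1
Rows:
  Row 0: "gak"
  Row 1: "cjapo"
  Row 2: "hp"
First row length: 3

3


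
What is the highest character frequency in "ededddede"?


Input: ededddede
Character counts:
  'd': 5
  'e': 4
Maximum frequency: 5

5


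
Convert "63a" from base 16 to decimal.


Input: "63a" in base 16
Positional expansion:
  Digit '6' (value 6) x 16^2 = 1536
  Digit '3' (value 3) x 16^1 = 48
  Digit 'a' (value 10) x 16^0 = 10
Sum = 1594

1594


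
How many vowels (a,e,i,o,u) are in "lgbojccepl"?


Input: lgbojccepl
Checking each character:
  'l' at position 0: consonant
  'g' at position 1: consonant
  'b' at position 2: consonant
  'o' at position 3: vowel (running total: 1)
  'j' at position 4: consonant
  'c' at position 5: consonant
  'c' at position 6: consonant
  'e' at position 7: vowel (running total: 2)
  'p' at position 8: consonant
  'l' at position 9: consonant
Total vowels: 2

2


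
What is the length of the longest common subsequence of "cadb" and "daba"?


LCS of "cadb" and "daba"
DP table:
           d    a    b    a
      0    0    0    0    0
  c   0    0    0    0    0
  a   0    0    1    1    1
  d   0    1    1    1    1
  b   0    1    1    2    2
LCS length = dp[4][4] = 2

2


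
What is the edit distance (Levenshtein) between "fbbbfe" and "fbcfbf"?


Computing edit distance: "fbbbfe" -> "fbcfbf"
DP table:
           f    b    c    f    b    f
      0    1    2    3    4    5    6
  f   1    0    1    2    3    4    5
  b   2    1    0    1    2    3    4
  b   3    2    1    1    2    2    3
  b   4    3    2    2    2    2    3
  f   5    4    3    3    2    3    2
  e   6    5    4    4    3    3    3
Edit distance = dp[6][6] = 3

3


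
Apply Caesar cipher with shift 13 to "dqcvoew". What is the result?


Caesar cipher: shift "dqcvoew" by 13
  'd' (pos 3) + 13 = pos 16 = 'q'
  'q' (pos 16) + 13 = pos 3 = 'd'
  'c' (pos 2) + 13 = pos 15 = 'p'
  'v' (pos 21) + 13 = pos 8 = 'i'
  'o' (pos 14) + 13 = pos 1 = 'b'
  'e' (pos 4) + 13 = pos 17 = 'r'
  'w' (pos 22) + 13 = pos 9 = 'j'
Result: qdpibrj

qdpibrj


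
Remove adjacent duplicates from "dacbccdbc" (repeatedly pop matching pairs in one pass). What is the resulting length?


Input: dacbccdbc
Stack-based adjacent duplicate removal:
  Read 'd': push. Stack: d
  Read 'a': push. Stack: da
  Read 'c': push. Stack: dac
  Read 'b': push. Stack: dacb
  Read 'c': push. Stack: dacbc
  Read 'c': matches stack top 'c' => pop. Stack: dacb
  Read 'd': push. Stack: dacbd
  Read 'b': push. Stack: dacbdb
  Read 'c': push. Stack: dacbdbc
Final stack: "dacbdbc" (length 7)

7


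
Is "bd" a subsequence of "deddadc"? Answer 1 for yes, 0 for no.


Check if "bd" is a subsequence of "deddadc"
Greedy scan:
  Position 0 ('d'): no match needed
  Position 1 ('e'): no match needed
  Position 2 ('d'): no match needed
  Position 3 ('d'): no match needed
  Position 4 ('a'): no match needed
  Position 5 ('d'): no match needed
  Position 6 ('c'): no match needed
Only matched 0/2 characters => not a subsequence

0


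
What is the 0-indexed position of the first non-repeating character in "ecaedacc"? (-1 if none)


Input: ecaedacc
Character frequencies:
  'a': 2
  'c': 3
  'd': 1
  'e': 2
Scanning left to right for freq == 1:
  Position 0 ('e'): freq=2, skip
  Position 1 ('c'): freq=3, skip
  Position 2 ('a'): freq=2, skip
  Position 3 ('e'): freq=2, skip
  Position 4 ('d'): unique! => answer = 4

4


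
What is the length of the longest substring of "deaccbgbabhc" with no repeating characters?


Input: "deaccbgbabhc"
Sliding window (track last position of each char):
  Position 0 ('d'): window [0,0] length 1 -- new best
  Position 1 ('e'): window [0,1] length 2 -- new best
  Position 2 ('a'): window [0,2] length 3 -- new best
  Position 3 ('c'): window [0,3] length 4 -- new best
  Position 4 ('c'): repeat (last at 3), move window start to 4
  Position 4 ('c'): window [4,4] length 1
  Position 5 ('b'): window [4,5] length 2
  Position 6 ('g'): window [4,6] length 3
  Position 7 ('b'): repeat (last at 5), move window start to 6
  Position 7 ('b'): window [6,7] length 2
  Position 8 ('a'): window [6,8] length 3
  Position 9 ('b'): repeat (last at 7), move window start to 8
  Position 9 ('b'): window [8,9] length 2
  Position 10 ('h'): window [8,10] length 3
  Position 11 ('c'): window [8,11] length 4
Longest substring with no repeats: "deac" with length 4

4


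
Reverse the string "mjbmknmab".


Input: mjbmknmab
Reading characters right to left:
  Position 8: 'b'
  Position 7: 'a'
  Position 6: 'm'
  Position 5: 'n'
  Position 4: 'k'
  Position 3: 'm'
  Position 2: 'b'
  Position 1: 'j'
  Position 0: 'm'
Reversed: bamnkmbjm

bamnkmbjm


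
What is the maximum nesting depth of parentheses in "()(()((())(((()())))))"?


Input: "()(()((())(((()())))))"
Tracking depth:
  Position 0 '(': depth becomes 1
  Position 1 ')': depth becomes 0
  Position 2 '(': depth becomes 1
  Position 3 '(': depth becomes 2
  Position 4 ')': depth becomes 1
  Position 5 '(': depth becomes 2
  Position 6 '(': depth becomes 3
  Position 7 '(': depth becomes 4
  Position 8 ')': depth becomes 3
  Position 9 ')': depth becomes 2
  Position 10 '(': depth becomes 3
  Position 11 '(': depth becomes 4
  Position 12 '(': depth becomes 5
  Position 13 '(': depth becomes 6
  Position 14 ')': depth becomes 5
  Position 15 '(': depth becomes 6
  Position 16 ')': depth becomes 5
  Position 17 ')': depth becomes 4
  Position 18 ')': depth becomes 3
  Position 19 ')': depth becomes 2
  Position 20 ')': depth becomes 1
  Position 21 ')': depth becomes 0
Maximum depth reached: 6

6


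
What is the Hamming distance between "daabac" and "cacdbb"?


Comparing "daabac" and "cacdbb" position by position:
  Position 0: 'd' vs 'c' => differ
  Position 1: 'a' vs 'a' => same
  Position 2: 'a' vs 'c' => differ
  Position 3: 'b' vs 'd' => differ
  Position 4: 'a' vs 'b' => differ
  Position 5: 'c' vs 'b' => differ
Total differences (Hamming distance): 5

5


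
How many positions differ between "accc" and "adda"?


Comparing "accc" and "adda" position by position:
  Position 0: 'a' vs 'a' => same
  Position 1: 'c' vs 'd' => DIFFER
  Position 2: 'c' vs 'd' => DIFFER
  Position 3: 'c' vs 'a' => DIFFER
Positions that differ: 3

3


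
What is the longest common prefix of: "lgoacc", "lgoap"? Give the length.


Words: lgoacc, lgoap
  Position 0: all 'l' => match
  Position 1: all 'g' => match
  Position 2: all 'o' => match
  Position 3: all 'a' => match
  Position 4: ('c', 'p') => mismatch, stop
LCP = "lgoa" (length 4)

4


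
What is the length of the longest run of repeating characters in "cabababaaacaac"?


Input: "cabababaaacaac"
Scanning for longest run:
  Position 1 ('a'): new char, reset run to 1
  Position 2 ('b'): new char, reset run to 1
  Position 3 ('a'): new char, reset run to 1
  Position 4 ('b'): new char, reset run to 1
  Position 5 ('a'): new char, reset run to 1
  Position 6 ('b'): new char, reset run to 1
  Position 7 ('a'): new char, reset run to 1
  Position 8 ('a'): continues run of 'a', length=2
  Position 9 ('a'): continues run of 'a', length=3
  Position 10 ('c'): new char, reset run to 1
  Position 11 ('a'): new char, reset run to 1
  Position 12 ('a'): continues run of 'a', length=2
  Position 13 ('c'): new char, reset run to 1
Longest run: 'a' with length 3

3


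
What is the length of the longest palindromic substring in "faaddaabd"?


Input: "faaddaabd"
Checking substrings for palindromes:
  [1:7] "aaddaa" (len 6) => palindrome
  [2:6] "adda" (len 4) => palindrome
  [1:3] "aa" (len 2) => palindrome
  [3:5] "dd" (len 2) => palindrome
  [5:7] "aa" (len 2) => palindrome
Longest palindromic substring: "aaddaa" with length 6

6


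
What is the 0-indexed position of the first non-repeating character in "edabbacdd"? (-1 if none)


Input: edabbacdd
Character frequencies:
  'a': 2
  'b': 2
  'c': 1
  'd': 3
  'e': 1
Scanning left to right for freq == 1:
  Position 0 ('e'): unique! => answer = 0

0


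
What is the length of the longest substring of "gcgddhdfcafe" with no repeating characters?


Input: "gcgddhdfcafe"
Sliding window (track last position of each char):
  Position 0 ('g'): window [0,0] length 1 -- new best
  Position 1 ('c'): window [0,1] length 2 -- new best
  Position 2 ('g'): repeat (last at 0), move window start to 1
  Position 2 ('g'): window [1,2] length 2
  Position 3 ('d'): window [1,3] length 3 -- new best
  Position 4 ('d'): repeat (last at 3), move window start to 4
  Position 4 ('d'): window [4,4] length 1
  Position 5 ('h'): window [4,5] length 2
  Position 6 ('d'): repeat (last at 4), move window start to 5
  Position 6 ('d'): window [5,6] length 2
  Position 7 ('f'): window [5,7] length 3
  Position 8 ('c'): window [5,8] length 4 -- new best
  Position 9 ('a'): window [5,9] length 5 -- new best
  Position 10 ('f'): repeat (last at 7), move window start to 8
  Position 10 ('f'): window [8,10] length 3
  Position 11 ('e'): window [8,11] length 4
Longest substring with no repeats: "hdfca" with length 5

5


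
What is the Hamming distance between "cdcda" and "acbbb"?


Comparing "cdcda" and "acbbb" position by position:
  Position 0: 'c' vs 'a' => differ
  Position 1: 'd' vs 'c' => differ
  Position 2: 'c' vs 'b' => differ
  Position 3: 'd' vs 'b' => differ
  Position 4: 'a' vs 'b' => differ
Total differences (Hamming distance): 5

5


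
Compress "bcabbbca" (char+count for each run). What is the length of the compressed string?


Input: bcabbbca
Runs:
  'b' x 1 => "b1"
  'c' x 1 => "c1"
  'a' x 1 => "a1"
  'b' x 3 => "b3"
  'c' x 1 => "c1"
  'a' x 1 => "a1"
Compressed: "b1c1a1b3c1a1"
Compressed length: 12

12


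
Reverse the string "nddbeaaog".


Input: nddbeaaog
Reading characters right to left:
  Position 8: 'g'
  Position 7: 'o'
  Position 6: 'a'
  Position 5: 'a'
  Position 4: 'e'
  Position 3: 'b'
  Position 2: 'd'
  Position 1: 'd'
  Position 0: 'n'
Reversed: goaaebddn

goaaebddn


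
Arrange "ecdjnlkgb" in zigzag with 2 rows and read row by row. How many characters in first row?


Zigzag "ecdjnlkgb" into 2 rows:
Placing characters:
  'e' => row 0
  'c' => row 1
  'd' => row 0
  'j' => row 1
  'n' => row 0
  'l' => row 1
  'k' => row 0
  'g' => row 1
  'b' => row 0
Rows:
  Row 0: "ednkb"
  Row 1: "cjlg"
First row length: 5

5


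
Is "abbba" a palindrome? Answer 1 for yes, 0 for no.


Input: abbba
Reversed: abbba
  Compare pos 0 ('a') with pos 4 ('a'): match
  Compare pos 1 ('b') with pos 3 ('b'): match
Result: palindrome

1


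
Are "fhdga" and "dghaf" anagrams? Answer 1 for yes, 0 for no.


Strings: "fhdga", "dghaf"
Sorted first:  adfgh
Sorted second: adfgh
Sorted forms match => anagrams

1


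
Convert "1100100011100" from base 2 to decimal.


Input: "1100100011100" in base 2
Positional expansion:
  Digit '1' (value 1) x 2^12 = 4096
  Digit '1' (value 1) x 2^11 = 2048
  Digit '0' (value 0) x 2^10 = 0
  Digit '0' (value 0) x 2^9 = 0
  Digit '1' (value 1) x 2^8 = 256
  Digit '0' (value 0) x 2^7 = 0
  Digit '0' (value 0) x 2^6 = 0
  Digit '0' (value 0) x 2^5 = 0
  Digit '1' (value 1) x 2^4 = 16
  Digit '1' (value 1) x 2^3 = 8
  Digit '1' (value 1) x 2^2 = 4
  Digit '0' (value 0) x 2^1 = 0
  Digit '0' (value 0) x 2^0 = 0
Sum = 6428

6428


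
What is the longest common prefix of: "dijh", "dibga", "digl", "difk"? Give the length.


Words: dijh, dibga, digl, difk
  Position 0: all 'd' => match
  Position 1: all 'i' => match
  Position 2: ('j', 'b', 'g', 'f') => mismatch, stop
LCP = "di" (length 2)

2


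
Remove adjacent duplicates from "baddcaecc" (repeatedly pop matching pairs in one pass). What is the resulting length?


Input: baddcaecc
Stack-based adjacent duplicate removal:
  Read 'b': push. Stack: b
  Read 'a': push. Stack: ba
  Read 'd': push. Stack: bad
  Read 'd': matches stack top 'd' => pop. Stack: ba
  Read 'c': push. Stack: bac
  Read 'a': push. Stack: baca
  Read 'e': push. Stack: bacae
  Read 'c': push. Stack: bacaec
  Read 'c': matches stack top 'c' => pop. Stack: bacae
Final stack: "bacae" (length 5)

5


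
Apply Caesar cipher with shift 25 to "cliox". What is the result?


Caesar cipher: shift "cliox" by 25
  'c' (pos 2) + 25 = pos 1 = 'b'
  'l' (pos 11) + 25 = pos 10 = 'k'
  'i' (pos 8) + 25 = pos 7 = 'h'
  'o' (pos 14) + 25 = pos 13 = 'n'
  'x' (pos 23) + 25 = pos 22 = 'w'
Result: bkhnw

bkhnw


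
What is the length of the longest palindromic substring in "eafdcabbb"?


Input: "eafdcabbb"
Checking substrings for palindromes:
  [6:9] "bbb" (len 3) => palindrome
  [6:8] "bb" (len 2) => palindrome
  [7:9] "bb" (len 2) => palindrome
Longest palindromic substring: "bbb" with length 3

3


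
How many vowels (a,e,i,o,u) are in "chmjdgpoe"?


Input: chmjdgpoe
Checking each character:
  'c' at position 0: consonant
  'h' at position 1: consonant
  'm' at position 2: consonant
  'j' at position 3: consonant
  'd' at position 4: consonant
  'g' at position 5: consonant
  'p' at position 6: consonant
  'o' at position 7: vowel (running total: 1)
  'e' at position 8: vowel (running total: 2)
Total vowels: 2

2


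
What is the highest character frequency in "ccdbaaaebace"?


Input: ccdbaaaebace
Character counts:
  'a': 4
  'b': 2
  'c': 3
  'd': 1
  'e': 2
Maximum frequency: 4

4


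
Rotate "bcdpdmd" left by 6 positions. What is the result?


Input: "bcdpdmd", rotate left by 6
First 6 characters: "bcdpdm"
Remaining characters: "d"
Concatenate remaining + first: "d" + "bcdpdm" = "dbcdpdm"

dbcdpdm


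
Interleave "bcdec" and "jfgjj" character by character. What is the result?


Interleaving "bcdec" and "jfgjj":
  Position 0: 'b' from first, 'j' from second => "bj"
  Position 1: 'c' from first, 'f' from second => "cf"
  Position 2: 'd' from first, 'g' from second => "dg"
  Position 3: 'e' from first, 'j' from second => "ej"
  Position 4: 'c' from first, 'j' from second => "cj"
Result: bjcfdgejcj

bjcfdgejcj


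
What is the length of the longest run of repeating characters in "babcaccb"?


Input: "babcaccb"
Scanning for longest run:
  Position 1 ('a'): new char, reset run to 1
  Position 2 ('b'): new char, reset run to 1
  Position 3 ('c'): new char, reset run to 1
  Position 4 ('a'): new char, reset run to 1
  Position 5 ('c'): new char, reset run to 1
  Position 6 ('c'): continues run of 'c', length=2
  Position 7 ('b'): new char, reset run to 1
Longest run: 'c' with length 2

2


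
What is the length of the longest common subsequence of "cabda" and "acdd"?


LCS of "cabda" and "acdd"
DP table:
           a    c    d    d
      0    0    0    0    0
  c   0    0    1    1    1
  a   0    1    1    1    1
  b   0    1    1    1    1
  d   0    1    1    2    2
  a   0    1    1    2    2
LCS length = dp[5][4] = 2

2


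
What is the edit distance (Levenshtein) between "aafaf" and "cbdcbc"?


Computing edit distance: "aafaf" -> "cbdcbc"
DP table:
           c    b    d    c    b    c
      0    1    2    3    4    5    6
  a   1    1    2    3    4    5    6
  a   2    2    2    3    4    5    6
  f   3    3    3    3    4    5    6
  a   4    4    4    4    4    5    6
  f   5    5    5    5    5    5    6
Edit distance = dp[5][6] = 6

6


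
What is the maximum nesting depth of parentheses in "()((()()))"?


Input: "()((()()))"
Tracking depth:
  Position 0 '(': depth becomes 1
  Position 1 ')': depth becomes 0
  Position 2 '(': depth becomes 1
  Position 3 '(': depth becomes 2
  Position 4 '(': depth becomes 3
  Position 5 ')': depth becomes 2
  Position 6 '(': depth becomes 3
  Position 7 ')': depth becomes 2
  Position 8 ')': depth becomes 1
  Position 9 ')': depth becomes 0
Maximum depth reached: 3

3


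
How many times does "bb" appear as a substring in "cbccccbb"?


Searching for "bb" in "cbccccbb"
Scanning each position:
  Position 0: "cb" => no
  Position 1: "bc" => no
  Position 2: "cc" => no
  Position 3: "cc" => no
  Position 4: "cc" => no
  Position 5: "cb" => no
  Position 6: "bb" => MATCH
Total occurrences: 1

1


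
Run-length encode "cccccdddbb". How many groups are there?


Input: cccccdddbb
Scanning for consecutive runs:
  Group 1: 'c' x 5 (positions 0-4)
  Group 2: 'd' x 3 (positions 5-7)
  Group 3: 'b' x 2 (positions 8-9)
Total groups: 3

3


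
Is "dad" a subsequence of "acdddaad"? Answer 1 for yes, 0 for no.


Check if "dad" is a subsequence of "acdddaad"
Greedy scan:
  Position 0 ('a'): no match needed
  Position 1 ('c'): no match needed
  Position 2 ('d'): matches sub[0] = 'd'
  Position 3 ('d'): no match needed
  Position 4 ('d'): no match needed
  Position 5 ('a'): matches sub[1] = 'a'
  Position 6 ('a'): no match needed
  Position 7 ('d'): matches sub[2] = 'd'
All 3 characters matched => is a subsequence

1


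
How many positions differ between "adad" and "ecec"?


Comparing "adad" and "ecec" position by position:
  Position 0: 'a' vs 'e' => DIFFER
  Position 1: 'd' vs 'c' => DIFFER
  Position 2: 'a' vs 'e' => DIFFER
  Position 3: 'd' vs 'c' => DIFFER
Positions that differ: 4

4


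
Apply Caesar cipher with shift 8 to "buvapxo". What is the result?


Caesar cipher: shift "buvapxo" by 8
  'b' (pos 1) + 8 = pos 9 = 'j'
  'u' (pos 20) + 8 = pos 2 = 'c'
  'v' (pos 21) + 8 = pos 3 = 'd'
  'a' (pos 0) + 8 = pos 8 = 'i'
  'p' (pos 15) + 8 = pos 23 = 'x'
  'x' (pos 23) + 8 = pos 5 = 'f'
  'o' (pos 14) + 8 = pos 22 = 'w'
Result: jcdixfw

jcdixfw


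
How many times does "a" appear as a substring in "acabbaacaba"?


Searching for "a" in "acabbaacaba"
Scanning each position:
  Position 0: "a" => MATCH
  Position 1: "c" => no
  Position 2: "a" => MATCH
  Position 3: "b" => no
  Position 4: "b" => no
  Position 5: "a" => MATCH
  Position 6: "a" => MATCH
  Position 7: "c" => no
  Position 8: "a" => MATCH
  Position 9: "b" => no
  Position 10: "a" => MATCH
Total occurrences: 6

6


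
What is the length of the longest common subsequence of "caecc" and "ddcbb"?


LCS of "caecc" and "ddcbb"
DP table:
           d    d    c    b    b
      0    0    0    0    0    0
  c   0    0    0    1    1    1
  a   0    0    0    1    1    1
  e   0    0    0    1    1    1
  c   0    0    0    1    1    1
  c   0    0    0    1    1    1
LCS length = dp[5][5] = 1

1


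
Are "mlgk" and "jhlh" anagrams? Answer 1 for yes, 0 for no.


Strings: "mlgk", "jhlh"
Sorted first:  gklm
Sorted second: hhjl
Differ at position 0: 'g' vs 'h' => not anagrams

0


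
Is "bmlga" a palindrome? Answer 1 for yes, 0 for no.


Input: bmlga
Reversed: aglmb
  Compare pos 0 ('b') with pos 4 ('a'): MISMATCH
  Compare pos 1 ('m') with pos 3 ('g'): MISMATCH
Result: not a palindrome

0


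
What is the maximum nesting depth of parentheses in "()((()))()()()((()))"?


Input: "()((()))()()()((()))"
Tracking depth:
  Position 0 '(': depth becomes 1
  Position 1 ')': depth becomes 0
  Position 2 '(': depth becomes 1
  Position 3 '(': depth becomes 2
  Position 4 '(': depth becomes 3
  Position 5 ')': depth becomes 2
  Position 6 ')': depth becomes 1
  Position 7 ')': depth becomes 0
  Position 8 '(': depth becomes 1
  Position 9 ')': depth becomes 0
  Position 10 '(': depth becomes 1
  Position 11 ')': depth becomes 0
  Position 12 '(': depth becomes 1
  Position 13 ')': depth becomes 0
  Position 14 '(': depth becomes 1
  Position 15 '(': depth becomes 2
  Position 16 '(': depth becomes 3
  Position 17 ')': depth becomes 2
  Position 18 ')': depth becomes 1
  Position 19 ')': depth becomes 0
Maximum depth reached: 3

3


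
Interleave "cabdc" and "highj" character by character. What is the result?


Interleaving "cabdc" and "highj":
  Position 0: 'c' from first, 'h' from second => "ch"
  Position 1: 'a' from first, 'i' from second => "ai"
  Position 2: 'b' from first, 'g' from second => "bg"
  Position 3: 'd' from first, 'h' from second => "dh"
  Position 4: 'c' from first, 'j' from second => "cj"
Result: chaibgdhcj

chaibgdhcj


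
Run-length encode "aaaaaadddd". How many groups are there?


Input: aaaaaadddd
Scanning for consecutive runs:
  Group 1: 'a' x 6 (positions 0-5)
  Group 2: 'd' x 4 (positions 6-9)
Total groups: 2

2


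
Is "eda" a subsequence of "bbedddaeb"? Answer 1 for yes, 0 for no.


Check if "eda" is a subsequence of "bbedddaeb"
Greedy scan:
  Position 0 ('b'): no match needed
  Position 1 ('b'): no match needed
  Position 2 ('e'): matches sub[0] = 'e'
  Position 3 ('d'): matches sub[1] = 'd'
  Position 4 ('d'): no match needed
  Position 5 ('d'): no match needed
  Position 6 ('a'): matches sub[2] = 'a'
  Position 7 ('e'): no match needed
  Position 8 ('b'): no match needed
All 3 characters matched => is a subsequence

1
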